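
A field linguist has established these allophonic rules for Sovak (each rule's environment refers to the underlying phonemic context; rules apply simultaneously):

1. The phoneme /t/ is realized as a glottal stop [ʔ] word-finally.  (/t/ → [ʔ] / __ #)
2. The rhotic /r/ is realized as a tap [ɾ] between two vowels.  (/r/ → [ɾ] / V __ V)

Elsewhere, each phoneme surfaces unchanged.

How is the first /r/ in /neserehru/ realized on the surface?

[ɾ]

/r/ — between /e/ and /e/, between two vowels — surfaces as [ɾ] (rule 2).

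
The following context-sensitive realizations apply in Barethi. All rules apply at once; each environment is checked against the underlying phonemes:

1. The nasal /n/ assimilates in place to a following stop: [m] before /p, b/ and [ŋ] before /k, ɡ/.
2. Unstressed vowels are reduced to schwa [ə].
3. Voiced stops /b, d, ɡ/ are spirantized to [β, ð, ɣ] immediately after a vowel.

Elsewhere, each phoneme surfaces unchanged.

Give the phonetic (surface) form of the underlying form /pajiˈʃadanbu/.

[pəjəˈʃaðəmbə]

/p/ — not in any rule's target class → [p].
/a/ meets the environment for rule 2 (in an unstressed syllable) → [ə].
/j/ stays [j].
/i/ (between /j/ and /ʃ/): in an unstressed syllable, so rule 2 applies → [ə].
/ʃ/ (between /i/ and /a/) is unaffected → [ʃ].
/a/ (between /ʃ/ and /d/) is in the target of rule 2 but the environment (in an unstressed syllable) is not met → [a].
/d/ (between /a/ and /a/) occurs immediately after a vowel → [ð] by rule 3.
/a/ — between /d/ and /n/, in an unstressed syllable — surfaces as [ə] (rule 2).
/n/ (between /a/ and /b/): before a labial or velar stop, so rule 1 applies → [m].
/b/ (between /n/ and /u/): rule 3 targets it, but not immediately after a vowel → unchanged [b].
/u/ (word-final) occurs in an unstressed syllable → [ə] by rule 2.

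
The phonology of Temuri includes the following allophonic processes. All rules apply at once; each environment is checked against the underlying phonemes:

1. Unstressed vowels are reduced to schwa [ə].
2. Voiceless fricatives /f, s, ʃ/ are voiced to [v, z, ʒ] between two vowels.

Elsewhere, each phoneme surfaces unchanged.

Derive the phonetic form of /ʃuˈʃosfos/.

[ʃəˈʒosfəs]

/ʃ/ (word-initial) is in the target of rule 2 but the environment (between two vowels) is not met → [ʃ].
/u/ meets the environment for rule 1 (in an unstressed syllable) → [ə].
/ʃ/ (between /u/ and /o/) occurs between two vowels → [ʒ] by rule 2.
/o/ (between /ʃ/ and /s/) fails the environment for rule 1, so it stays [o].
/s/ (between /o/ and /f/) is in the target of rule 2 but the environment (between two vowels) is not met → [s].
/f/ (between /s/ and /o/): rule 2 targets it, but not between two vowels → unchanged [f].
Rule 1 applies to /o/ (between /f/ and /s/: in an unstressed syllable) → [ə].
/s/ — word-final; rule 2 does not apply here → [s].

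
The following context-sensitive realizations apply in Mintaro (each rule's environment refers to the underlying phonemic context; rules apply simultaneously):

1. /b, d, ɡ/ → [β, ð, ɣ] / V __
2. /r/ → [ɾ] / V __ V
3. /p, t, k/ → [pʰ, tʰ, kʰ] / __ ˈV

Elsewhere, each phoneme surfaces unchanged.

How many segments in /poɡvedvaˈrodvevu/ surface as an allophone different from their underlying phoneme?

Segments that undergo a rule: /ɡ/ → [ɣ] (rule 1); /d/ → [ð] (rule 1); /r/ → [ɾ] (rule 2); /d/ → [ð] (rule 1).
All other segments surface unchanged.

4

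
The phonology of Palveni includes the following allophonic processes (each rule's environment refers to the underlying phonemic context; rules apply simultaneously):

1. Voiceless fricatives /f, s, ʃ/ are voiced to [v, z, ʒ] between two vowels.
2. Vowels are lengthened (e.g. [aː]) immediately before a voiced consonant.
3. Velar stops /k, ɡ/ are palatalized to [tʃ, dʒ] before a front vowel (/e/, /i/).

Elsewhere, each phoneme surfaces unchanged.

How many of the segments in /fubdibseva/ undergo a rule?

3

Segments that undergo a rule: /u/ → [uː] (rule 2); /i/ → [iː] (rule 2); /e/ → [eː] (rule 2).
All other segments surface unchanged.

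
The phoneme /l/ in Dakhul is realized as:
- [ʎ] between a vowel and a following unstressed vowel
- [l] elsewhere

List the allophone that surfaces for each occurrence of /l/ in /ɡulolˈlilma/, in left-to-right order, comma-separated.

[ʎ], [l], [l], [l]

Occurrence 1 (position 3): between a vowel and a following unstressed vowel → [ʎ].
Occurrence 2 (position 5): no conditioning environment matches → elsewhere allophone [l].
Occurrence 3 (position 6): no conditioning environment matches → elsewhere allophone [l].
Occurrence 4 (position 8): no conditioning environment matches → elsewhere allophone [l].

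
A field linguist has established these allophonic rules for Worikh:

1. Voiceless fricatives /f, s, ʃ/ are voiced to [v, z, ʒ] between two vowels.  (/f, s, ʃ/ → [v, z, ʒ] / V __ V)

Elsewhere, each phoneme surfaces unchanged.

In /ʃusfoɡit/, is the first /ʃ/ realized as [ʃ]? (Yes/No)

Yes

/ʃ/ (word-initial): rule 1 targets it, but not between two vowels → unchanged [ʃ].
The actual realization is [ʃ], which matches [ʃ].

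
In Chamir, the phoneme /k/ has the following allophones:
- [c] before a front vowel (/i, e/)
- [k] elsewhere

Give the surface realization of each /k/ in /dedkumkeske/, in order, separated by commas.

Occurrence 1 (position 4): no conditioning environment matches → elsewhere allophone [k].
Occurrence 2 (position 7): before a front vowel → [c].
Occurrence 3 (position 10): before a front vowel → [c].

[k], [c], [c]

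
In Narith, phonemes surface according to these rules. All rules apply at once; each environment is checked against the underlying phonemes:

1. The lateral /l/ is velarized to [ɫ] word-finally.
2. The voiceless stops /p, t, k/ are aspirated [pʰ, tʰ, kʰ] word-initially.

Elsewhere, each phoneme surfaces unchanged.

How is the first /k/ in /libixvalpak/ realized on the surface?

/k/ (word-final) is in the target of rule 2 but the environment (word-initially) is not met → [k].

[k]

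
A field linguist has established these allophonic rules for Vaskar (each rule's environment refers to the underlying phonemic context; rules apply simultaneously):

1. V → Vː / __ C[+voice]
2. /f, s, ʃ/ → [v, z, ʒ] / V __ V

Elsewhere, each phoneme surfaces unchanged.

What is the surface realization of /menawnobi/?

/m/ (word-initial): no rule targets it → [m].
/e/ meets the environment for rule 1 (before a voiced consonant) → [eː].
/n/ (between /e/ and /a/): no rule targets it → [n].
/a/ meets the environment for rule 1 (before a voiced consonant) → [aː].
/w/ — not in any rule's target class → [w].
/n/ — not in any rule's target class → [n].
Rule 1 applies to /o/ (between /n/ and /b/: before a voiced consonant) → [oː].
/b/ (between /o/ and /i/) is unaffected → [b].
/i/ — word-final; rule 1 does not apply here → [i].

[meːnaːwnoːbi]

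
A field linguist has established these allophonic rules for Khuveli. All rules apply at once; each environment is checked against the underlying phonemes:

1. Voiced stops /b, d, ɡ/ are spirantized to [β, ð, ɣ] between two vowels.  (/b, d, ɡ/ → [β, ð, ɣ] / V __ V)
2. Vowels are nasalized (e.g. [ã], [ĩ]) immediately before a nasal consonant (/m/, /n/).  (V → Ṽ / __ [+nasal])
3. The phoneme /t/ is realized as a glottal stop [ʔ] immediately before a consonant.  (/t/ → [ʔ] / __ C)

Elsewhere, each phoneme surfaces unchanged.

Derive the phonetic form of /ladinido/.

/a/ — between /l/ and /d/; rule 2 does not apply here → [a].
/d/ meets the environment for rule 1 (between two vowels) → [ð].
/i/ — between /d/ and /n/, before a nasal consonant — surfaces as [ĩ] (rule 2).
/i/ — between /n/ and /d/; rule 2 does not apply here → [i].
Rule 1 applies to /d/ (between /i/ and /o/: between two vowels) → [ð].
/o/ (word-final) fails the environment for rule 2, so it stays [o].

[laðĩniðo]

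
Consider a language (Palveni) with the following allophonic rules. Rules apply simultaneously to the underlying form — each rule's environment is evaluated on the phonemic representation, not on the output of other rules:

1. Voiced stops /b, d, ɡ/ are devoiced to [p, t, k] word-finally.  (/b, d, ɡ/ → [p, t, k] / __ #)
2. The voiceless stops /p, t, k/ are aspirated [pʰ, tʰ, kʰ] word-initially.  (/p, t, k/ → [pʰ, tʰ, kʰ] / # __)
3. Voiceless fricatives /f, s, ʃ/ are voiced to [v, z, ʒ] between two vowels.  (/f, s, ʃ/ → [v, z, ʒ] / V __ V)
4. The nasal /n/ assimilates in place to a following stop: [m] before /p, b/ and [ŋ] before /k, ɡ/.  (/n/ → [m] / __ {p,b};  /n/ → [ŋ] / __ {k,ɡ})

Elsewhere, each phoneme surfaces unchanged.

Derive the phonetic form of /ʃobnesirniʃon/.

/ʃ/ (word-initial): rule 3 targets it, but not between two vowels → unchanged [ʃ].
/b/ (between /o/ and /n/) fails the environment for rule 1, so it stays [b].
/n/ (between /b/ and /e/) is in the target of rule 4 but the environment (before a labial or velar stop) is not met → [n].
Rule 3 applies to /s/ (between /e/ and /i/: between two vowels) → [z].
/n/ (between /r/ and /i/) fails the environment for rule 4, so it stays [n].
/ʃ/ — between /i/ and /o/, between two vowels — surfaces as [ʒ] (rule 3).
/n/ — word-final; rule 4 does not apply here → [n].

[ʃobnezirniʒon]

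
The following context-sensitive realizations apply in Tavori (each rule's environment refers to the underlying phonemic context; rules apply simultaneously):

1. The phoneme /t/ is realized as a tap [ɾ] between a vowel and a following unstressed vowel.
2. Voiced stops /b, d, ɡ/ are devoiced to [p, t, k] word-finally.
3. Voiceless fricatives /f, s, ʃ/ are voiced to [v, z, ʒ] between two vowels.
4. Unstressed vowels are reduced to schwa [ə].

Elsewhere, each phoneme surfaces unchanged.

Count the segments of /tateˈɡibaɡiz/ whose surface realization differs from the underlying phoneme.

Segments that undergo a rule: /a/ → [ə] (rule 4); /t/ → [ɾ] (rule 1); /e/ → [ə] (rule 4); /a/ → [ə] (rule 4); /i/ → [ə] (rule 4).
All other segments surface unchanged.

5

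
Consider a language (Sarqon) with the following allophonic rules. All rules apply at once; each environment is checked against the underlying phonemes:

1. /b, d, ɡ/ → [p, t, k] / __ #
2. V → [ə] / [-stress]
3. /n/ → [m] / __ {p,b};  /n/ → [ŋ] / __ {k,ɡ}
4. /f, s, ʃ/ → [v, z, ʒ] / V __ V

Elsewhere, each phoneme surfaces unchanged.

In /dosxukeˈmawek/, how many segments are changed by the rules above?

Segments that undergo a rule: /o/ → [ə] (rule 2); /u/ → [ə] (rule 2); /e/ → [ə] (rule 2); /e/ → [ə] (rule 2).
All other segments surface unchanged.

4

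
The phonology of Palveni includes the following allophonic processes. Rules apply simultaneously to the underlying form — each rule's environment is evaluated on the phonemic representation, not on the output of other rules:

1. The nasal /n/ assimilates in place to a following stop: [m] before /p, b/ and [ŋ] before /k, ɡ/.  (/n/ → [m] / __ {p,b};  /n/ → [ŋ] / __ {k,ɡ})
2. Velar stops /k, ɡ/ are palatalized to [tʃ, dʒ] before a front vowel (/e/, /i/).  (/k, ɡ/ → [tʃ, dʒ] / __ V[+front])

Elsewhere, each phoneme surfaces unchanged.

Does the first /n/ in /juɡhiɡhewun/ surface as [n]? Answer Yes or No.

Yes

/n/ (word-final) fails the environment for rule 1, so it stays [n].
The actual realization is [n], which matches [n].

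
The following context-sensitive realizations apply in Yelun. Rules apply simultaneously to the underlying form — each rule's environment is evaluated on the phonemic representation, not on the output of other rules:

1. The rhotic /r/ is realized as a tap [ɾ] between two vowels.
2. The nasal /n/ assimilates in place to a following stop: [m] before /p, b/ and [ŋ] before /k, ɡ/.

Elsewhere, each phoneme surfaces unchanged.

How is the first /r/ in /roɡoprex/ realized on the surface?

[r]

/r/ — word-initial; rule 1 does not apply here → [r].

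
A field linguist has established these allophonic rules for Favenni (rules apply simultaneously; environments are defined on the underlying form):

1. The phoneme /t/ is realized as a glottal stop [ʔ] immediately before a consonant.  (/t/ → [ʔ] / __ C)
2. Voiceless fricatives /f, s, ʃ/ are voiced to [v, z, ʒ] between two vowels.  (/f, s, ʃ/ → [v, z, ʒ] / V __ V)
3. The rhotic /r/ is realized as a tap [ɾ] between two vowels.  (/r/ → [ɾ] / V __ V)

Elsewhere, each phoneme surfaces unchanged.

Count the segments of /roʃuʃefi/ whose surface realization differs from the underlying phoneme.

Segments that undergo a rule: /ʃ/ → [ʒ] (rule 2); /ʃ/ → [ʒ] (rule 2); /f/ → [v] (rule 2).
All other segments surface unchanged.

3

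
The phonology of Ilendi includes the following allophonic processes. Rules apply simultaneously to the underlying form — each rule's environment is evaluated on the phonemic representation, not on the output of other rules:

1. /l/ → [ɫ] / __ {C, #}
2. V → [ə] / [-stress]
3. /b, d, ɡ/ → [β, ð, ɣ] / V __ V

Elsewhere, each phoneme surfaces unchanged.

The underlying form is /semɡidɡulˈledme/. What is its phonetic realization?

[səmɡədɡəɫˈledmə]

/e/ meets the environment for rule 2 (in an unstressed syllable) → [ə].
/ɡ/ — between /m/ and /i/; rule 3 does not apply here → [ɡ].
/i/ (between /ɡ/ and /d/) occurs in an unstressed syllable → [ə] by rule 2.
/d/ — between /i/ and /ɡ/; rule 3 does not apply here → [d].
/ɡ/ (between /d/ and /u/): rule 3 targets it, but not between two vowels → unchanged [ɡ].
/u/ meets the environment for rule 2 (in an unstressed syllable) → [ə].
/l/ (between /u/ and /l/): word-finally or immediately before a consonant, so rule 1 applies → [ɫ].
/l/ (between /l/ and /e/) is in the target of rule 1 but the environment (word-finally or immediately before a consonant) is not met → [l].
/e/ (between /l/ and /d/): rule 2 targets it, but not in an unstressed syllable → unchanged [e].
/d/ (between /e/ and /m/) fails the environment for rule 3, so it stays [d].
Rule 2 applies to /e/ (word-final: in an unstressed syllable) → [ə].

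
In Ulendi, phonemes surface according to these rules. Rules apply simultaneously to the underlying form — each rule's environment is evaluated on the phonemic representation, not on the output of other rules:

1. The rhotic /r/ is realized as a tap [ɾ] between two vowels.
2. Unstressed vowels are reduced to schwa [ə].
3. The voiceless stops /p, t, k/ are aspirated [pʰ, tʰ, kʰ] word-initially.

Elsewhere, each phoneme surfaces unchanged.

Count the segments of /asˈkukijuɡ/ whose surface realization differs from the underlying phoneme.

Segments that undergo a rule: /a/ → [ə] (rule 2); /i/ → [ə] (rule 2); /u/ → [ə] (rule 2).
All other segments surface unchanged.

3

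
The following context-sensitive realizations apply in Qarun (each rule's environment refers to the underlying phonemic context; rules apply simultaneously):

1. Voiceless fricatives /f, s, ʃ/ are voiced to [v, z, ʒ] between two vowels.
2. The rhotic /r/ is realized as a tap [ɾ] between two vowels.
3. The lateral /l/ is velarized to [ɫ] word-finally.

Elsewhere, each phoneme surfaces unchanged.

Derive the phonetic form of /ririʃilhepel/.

[riɾiʒilhepeɫ]

/r/ — word-initial; rule 2 does not apply here → [r].
/r/ meets the environment for rule 2 (between two vowels) → [ɾ].
Rule 1 applies to /ʃ/ (between /i/ and /i/: between two vowels) → [ʒ].
/l/ (between /i/ and /h/) is in the target of rule 3 but the environment (word-finally) is not met → [l].
Rule 3 applies to /l/ (word-final: word-finally) → [ɫ].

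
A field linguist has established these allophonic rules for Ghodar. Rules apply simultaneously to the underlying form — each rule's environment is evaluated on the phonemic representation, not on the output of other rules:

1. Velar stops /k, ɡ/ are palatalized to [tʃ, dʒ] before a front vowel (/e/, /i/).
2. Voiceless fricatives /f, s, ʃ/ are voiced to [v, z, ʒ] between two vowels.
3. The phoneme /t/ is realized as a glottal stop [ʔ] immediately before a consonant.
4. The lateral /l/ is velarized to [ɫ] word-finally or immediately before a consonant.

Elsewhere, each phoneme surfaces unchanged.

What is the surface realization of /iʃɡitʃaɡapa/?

/i/ stays [i].
/ʃ/ (between /i/ and /ɡ/) is in the target of rule 2 but the environment (between two vowels) is not met → [ʃ].
/ɡ/ — between /ʃ/ and /i/, before a front vowel — surfaces as [dʒ] (rule 1).
/i/ (between /ɡ/ and /t/) is unaffected → [i].
/t/ — between /i/ and /ʃ/, immediately before a consonant — surfaces as [ʔ] (rule 3).
/ʃ/ (between /t/ and /a/) is in the target of rule 2 but the environment (between two vowels) is not met → [ʃ].
/a/ — not in any rule's target class → [a].
/ɡ/ (between /a/ and /a/) fails the environment for rule 1, so it stays [ɡ].
/a/ (between /ɡ/ and /p/) is unaffected → [a].
/p/ stays [p].
/a/ — not in any rule's target class → [a].

[iʃdʒiʔʃaɡapa]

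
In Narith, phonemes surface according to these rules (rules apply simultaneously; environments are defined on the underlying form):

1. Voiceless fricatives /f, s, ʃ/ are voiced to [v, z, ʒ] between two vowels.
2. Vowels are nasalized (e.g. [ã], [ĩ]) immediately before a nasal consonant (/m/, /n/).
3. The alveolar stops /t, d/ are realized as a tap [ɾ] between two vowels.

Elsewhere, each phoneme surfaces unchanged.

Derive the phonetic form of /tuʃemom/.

/t/ (word-initial): rule 3 targets it, but not between two vowels → unchanged [t].
/u/ (between /t/ and /ʃ/) fails the environment for rule 2, so it stays [u].
/ʃ/ (between /u/ and /e/): between two vowels, so rule 1 applies → [ʒ].
/e/ (between /ʃ/ and /m/): before a nasal consonant, so rule 2 applies → [ẽ].
/m/ (between /e/ and /o/): no rule targets it → [m].
/o/ (between /m/ and /m/) occurs before a nasal consonant → [õ] by rule 2.
/m/ (word-final) is unaffected → [m].

[tuʒẽmõm]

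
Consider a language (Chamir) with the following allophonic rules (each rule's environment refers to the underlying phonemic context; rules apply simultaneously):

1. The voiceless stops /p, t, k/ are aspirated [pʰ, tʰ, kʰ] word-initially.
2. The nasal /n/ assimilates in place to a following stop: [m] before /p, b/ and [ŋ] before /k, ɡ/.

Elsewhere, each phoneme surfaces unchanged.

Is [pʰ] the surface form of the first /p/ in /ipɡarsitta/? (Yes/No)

No

/p/ — between /i/ and /ɡ/; rule 1 does not apply here → [p].
The actual realization is [p], not [pʰ].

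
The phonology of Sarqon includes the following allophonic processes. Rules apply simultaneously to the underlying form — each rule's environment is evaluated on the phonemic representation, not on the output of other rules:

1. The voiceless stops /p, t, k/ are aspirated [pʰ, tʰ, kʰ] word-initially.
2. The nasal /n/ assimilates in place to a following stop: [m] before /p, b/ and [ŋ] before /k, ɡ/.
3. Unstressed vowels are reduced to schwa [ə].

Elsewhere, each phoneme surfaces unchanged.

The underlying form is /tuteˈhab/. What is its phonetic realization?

[tʰətəˈhab]

/t/ meets the environment for rule 1 (word-initially) → [tʰ].
Rule 3 applies to /u/ (between /t/ and /t/: in an unstressed syllable) → [ə].
/t/ (between /u/ and /e/) is in the target of rule 1 but the environment (word-initially) is not met → [t].
/e/ — between /t/ and /h/, in an unstressed syllable — surfaces as [ə] (rule 3).
/h/ stays [h].
/a/ (between /h/ and /b/) fails the environment for rule 3, so it stays [a].
/b/ — not in any rule's target class → [b].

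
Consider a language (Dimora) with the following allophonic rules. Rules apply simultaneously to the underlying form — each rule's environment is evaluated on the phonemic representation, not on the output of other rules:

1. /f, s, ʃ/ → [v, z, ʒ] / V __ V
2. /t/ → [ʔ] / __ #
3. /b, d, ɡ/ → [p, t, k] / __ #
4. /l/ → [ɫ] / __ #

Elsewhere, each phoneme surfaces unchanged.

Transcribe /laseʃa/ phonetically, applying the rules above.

[lazeʒa]

/l/ — word-initial; rule 4 does not apply here → [l].
/a/ (between /l/ and /s/): no rule targets it → [a].
/s/ (between /a/ and /e/): between two vowels, so rule 1 applies → [z].
/e/ — not in any rule's target class → [e].
/ʃ/ (between /e/ and /a/): between two vowels, so rule 1 applies → [ʒ].
/a/ — not in any rule's target class → [a].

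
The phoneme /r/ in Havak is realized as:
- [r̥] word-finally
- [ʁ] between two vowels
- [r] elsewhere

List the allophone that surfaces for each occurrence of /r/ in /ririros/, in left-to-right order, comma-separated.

Occurrence 1 (position 1): no conditioning environment matches → elsewhere allophone [r].
Occurrence 2 (position 3): between two vowels → [ʁ].
Occurrence 3 (position 5): between two vowels → [ʁ].

[r], [ʁ], [ʁ]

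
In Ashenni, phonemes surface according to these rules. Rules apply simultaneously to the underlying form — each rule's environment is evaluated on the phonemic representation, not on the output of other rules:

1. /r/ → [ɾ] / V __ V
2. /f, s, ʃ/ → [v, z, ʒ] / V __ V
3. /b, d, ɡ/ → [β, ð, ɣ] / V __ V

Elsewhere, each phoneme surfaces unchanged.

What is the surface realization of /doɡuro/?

[doɣuɾo]

/d/ — word-initial; rule 3 does not apply here → [d].
/o/ (between /d/ and /ɡ/) is unaffected → [o].
/ɡ/ meets the environment for rule 3 (between two vowels) → [ɣ].
/u/ — not in any rule's target class → [u].
/r/ meets the environment for rule 1 (between two vowels) → [ɾ].
/o/ (word-final): no rule targets it → [o].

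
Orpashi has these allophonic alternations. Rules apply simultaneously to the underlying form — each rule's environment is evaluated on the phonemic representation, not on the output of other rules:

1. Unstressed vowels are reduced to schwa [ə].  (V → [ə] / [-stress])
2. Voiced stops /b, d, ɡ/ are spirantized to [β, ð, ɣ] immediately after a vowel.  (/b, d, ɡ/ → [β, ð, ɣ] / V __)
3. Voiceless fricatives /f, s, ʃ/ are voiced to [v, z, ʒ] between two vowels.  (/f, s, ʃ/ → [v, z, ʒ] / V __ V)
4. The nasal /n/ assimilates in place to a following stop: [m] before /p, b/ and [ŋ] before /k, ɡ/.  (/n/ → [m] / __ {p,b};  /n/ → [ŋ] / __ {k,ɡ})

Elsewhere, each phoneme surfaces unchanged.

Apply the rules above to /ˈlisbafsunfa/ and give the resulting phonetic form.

/l/ — not in any rule's target class → [l].
/i/ (between /l/ and /s/): rule 1 targets it, but not in an unstressed syllable → unchanged [i].
/s/ — between /i/ and /b/; rule 3 does not apply here → [s].
/b/ (between /s/ and /a/) fails the environment for rule 2, so it stays [b].
/a/ — between /b/ and /f/, in an unstressed syllable — surfaces as [ə] (rule 1).
/f/ — between /a/ and /s/; rule 3 does not apply here → [f].
/s/ (between /f/ and /u/): rule 3 targets it, but not between two vowels → unchanged [s].
Rule 1 applies to /u/ (between /s/ and /n/: in an unstressed syllable) → [ə].
/n/ (between /u/ and /f/) fails the environment for rule 4, so it stays [n].
/f/ (between /n/ and /a/): rule 3 targets it, but not between two vowels → unchanged [f].
/a/ (word-final): in an unstressed syllable, so rule 1 applies → [ə].

[ˈlisbəfsənfə]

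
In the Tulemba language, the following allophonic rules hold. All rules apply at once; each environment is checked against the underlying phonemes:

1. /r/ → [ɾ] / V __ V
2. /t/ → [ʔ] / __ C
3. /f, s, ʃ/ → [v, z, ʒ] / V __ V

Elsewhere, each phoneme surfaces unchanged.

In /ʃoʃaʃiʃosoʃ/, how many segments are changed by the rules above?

Segments that undergo a rule: /ʃ/ → [ʒ] (rule 3); /ʃ/ → [ʒ] (rule 3); /ʃ/ → [ʒ] (rule 3); /s/ → [z] (rule 3).
All other segments surface unchanged.

4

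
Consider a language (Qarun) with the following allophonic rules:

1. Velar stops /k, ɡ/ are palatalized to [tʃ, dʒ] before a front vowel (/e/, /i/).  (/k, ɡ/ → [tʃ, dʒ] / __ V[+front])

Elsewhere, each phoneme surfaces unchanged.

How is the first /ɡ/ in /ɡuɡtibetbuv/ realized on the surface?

[ɡ]

/ɡ/ — word-initial; rule 1 does not apply here → [ɡ].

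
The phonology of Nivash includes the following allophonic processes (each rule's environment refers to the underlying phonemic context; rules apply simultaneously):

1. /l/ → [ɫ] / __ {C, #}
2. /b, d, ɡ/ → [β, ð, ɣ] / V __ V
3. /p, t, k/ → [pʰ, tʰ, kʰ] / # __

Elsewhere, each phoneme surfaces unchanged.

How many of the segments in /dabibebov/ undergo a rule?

3

Segments that undergo a rule: /b/ → [β] (rule 2); /b/ → [β] (rule 2); /b/ → [β] (rule 2).
All other segments surface unchanged.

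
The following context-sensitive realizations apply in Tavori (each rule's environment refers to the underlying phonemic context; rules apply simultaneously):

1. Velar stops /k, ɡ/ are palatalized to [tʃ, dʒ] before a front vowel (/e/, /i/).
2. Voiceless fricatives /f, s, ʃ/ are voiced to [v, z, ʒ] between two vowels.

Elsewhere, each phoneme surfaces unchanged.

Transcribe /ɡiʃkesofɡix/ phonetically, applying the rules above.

/ɡ/ — word-initial, before a front vowel — surfaces as [dʒ] (rule 1).
/i/ (between /ɡ/ and /ʃ/) is unaffected → [i].
/ʃ/ (between /i/ and /k/) is in the target of rule 2 but the environment (between two vowels) is not met → [ʃ].
/k/ (between /ʃ/ and /e/): before a front vowel, so rule 1 applies → [tʃ].
/e/ (between /k/ and /s/): no rule targets it → [e].
/s/ meets the environment for rule 2 (between two vowels) → [z].
/o/ (between /s/ and /f/): no rule targets it → [o].
/f/ (between /o/ and /ɡ/) is in the target of rule 2 but the environment (between two vowels) is not met → [f].
/ɡ/ meets the environment for rule 1 (before a front vowel) → [dʒ].
/i/ — not in any rule's target class → [i].
/x/ — not in any rule's target class → [x].

[dʒiʃtʃezofdʒix]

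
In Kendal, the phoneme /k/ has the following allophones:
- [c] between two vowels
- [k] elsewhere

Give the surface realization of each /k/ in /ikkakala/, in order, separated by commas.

Occurrence 1 (position 2): no conditioning environment matches → elsewhere allophone [k].
Occurrence 2 (position 3): no conditioning environment matches → elsewhere allophone [k].
Occurrence 3 (position 5): between two vowels → [c].

[k], [k], [c]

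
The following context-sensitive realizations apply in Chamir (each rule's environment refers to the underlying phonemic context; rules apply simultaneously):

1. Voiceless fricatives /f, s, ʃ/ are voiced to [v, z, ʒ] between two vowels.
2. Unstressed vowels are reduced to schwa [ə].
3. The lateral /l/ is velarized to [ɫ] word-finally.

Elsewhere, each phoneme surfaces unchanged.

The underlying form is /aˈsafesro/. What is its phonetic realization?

/a/ (word-initial): in an unstressed syllable, so rule 2 applies → [ə].
Rule 1 applies to /s/ (between /a/ and /a/: between two vowels) → [z].
/a/ — between /s/ and /f/; rule 2 does not apply here → [a].
Rule 1 applies to /f/ (between /a/ and /e/: between two vowels) → [v].
/e/ (between /f/ and /s/): in an unstressed syllable, so rule 2 applies → [ə].
/s/ (between /e/ and /r/) is in the target of rule 1 but the environment (between two vowels) is not met → [s].
/r/ (between /s/ and /o/) is unaffected → [r].
/o/ (word-final) occurs in an unstressed syllable → [ə] by rule 2.

[əˈzavəsrə]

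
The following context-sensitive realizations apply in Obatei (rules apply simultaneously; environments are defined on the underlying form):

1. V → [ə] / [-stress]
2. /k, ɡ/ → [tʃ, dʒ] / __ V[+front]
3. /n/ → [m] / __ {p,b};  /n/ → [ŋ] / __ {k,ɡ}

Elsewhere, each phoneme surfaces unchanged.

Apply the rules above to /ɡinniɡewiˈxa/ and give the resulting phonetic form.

/ɡ/ (word-initial): before a front vowel, so rule 2 applies → [dʒ].
Rule 1 applies to /i/ (between /ɡ/ and /n/: in an unstressed syllable) → [ə].
/n/ (between /i/ and /n/) fails the environment for rule 3, so it stays [n].
/n/ (between /n/ and /i/) is in the target of rule 3 but the environment (before a labial or velar stop) is not met → [n].
/i/ — between /n/ and /ɡ/, in an unstressed syllable — surfaces as [ə] (rule 1).
/ɡ/ (between /i/ and /e/) occurs before a front vowel → [dʒ] by rule 2.
/e/ meets the environment for rule 1 (in an unstressed syllable) → [ə].
/w/ (between /e/ and /i/) is unaffected → [w].
/i/ meets the environment for rule 1 (in an unstressed syllable) → [ə].
/x/ (between /i/ and /a/) is unaffected → [x].
/a/ — word-final; rule 1 does not apply here → [a].

[dʒənnədʒəwəˈxa]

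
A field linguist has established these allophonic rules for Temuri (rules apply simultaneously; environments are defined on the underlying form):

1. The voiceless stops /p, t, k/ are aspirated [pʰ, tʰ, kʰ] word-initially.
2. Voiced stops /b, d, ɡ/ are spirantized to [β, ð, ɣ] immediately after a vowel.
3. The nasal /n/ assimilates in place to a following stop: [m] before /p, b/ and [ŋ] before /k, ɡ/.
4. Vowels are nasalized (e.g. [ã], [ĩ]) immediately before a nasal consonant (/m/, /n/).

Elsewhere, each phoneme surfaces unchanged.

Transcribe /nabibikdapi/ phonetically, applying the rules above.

/n/ (word-initial): rule 3 targets it, but not before a labial or velar stop → unchanged [n].
/a/ (between /n/ and /b/) fails the environment for rule 4, so it stays [a].
/b/ meets the environment for rule 2 (immediately after a vowel) → [β].
/i/ (between /b/ and /b/): rule 4 targets it, but not before a nasal consonant → unchanged [i].
Rule 2 applies to /b/ (between /i/ and /i/: immediately after a vowel) → [β].
/i/ (between /b/ and /k/) is in the target of rule 4 but the environment (before a nasal consonant) is not met → [i].
/k/ — between /i/ and /d/; rule 1 does not apply here → [k].
/d/ (between /k/ and /a/) fails the environment for rule 2, so it stays [d].
/a/ (between /d/ and /p/) is in the target of rule 4 but the environment (before a nasal consonant) is not met → [a].
/p/ (between /a/ and /i/) fails the environment for rule 1, so it stays [p].
/i/ — word-final; rule 4 does not apply here → [i].

[naβiβikdapi]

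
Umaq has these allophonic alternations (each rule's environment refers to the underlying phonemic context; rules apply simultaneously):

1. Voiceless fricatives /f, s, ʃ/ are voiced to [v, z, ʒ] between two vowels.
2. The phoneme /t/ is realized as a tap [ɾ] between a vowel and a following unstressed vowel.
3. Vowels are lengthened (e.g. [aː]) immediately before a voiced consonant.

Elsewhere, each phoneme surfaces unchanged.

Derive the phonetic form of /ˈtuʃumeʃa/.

[ˈtuʒuːmeʒa]

/t/ (word-initial) is in the target of rule 2 but the environment (between a vowel and a following unstressed vowel) is not met → [t].
/u/ (between /t/ and /ʃ/): rule 3 targets it, but not before a voiced consonant → unchanged [u].
/ʃ/ — between /u/ and /u/, between two vowels — surfaces as [ʒ] (rule 1).
/u/ (between /ʃ/ and /m/) occurs before a voiced consonant → [uː] by rule 3.
/e/ (between /m/ and /ʃ/) fails the environment for rule 3, so it stays [e].
/ʃ/ — between /e/ and /a/, between two vowels — surfaces as [ʒ] (rule 1).
/a/ — word-final; rule 3 does not apply here → [a].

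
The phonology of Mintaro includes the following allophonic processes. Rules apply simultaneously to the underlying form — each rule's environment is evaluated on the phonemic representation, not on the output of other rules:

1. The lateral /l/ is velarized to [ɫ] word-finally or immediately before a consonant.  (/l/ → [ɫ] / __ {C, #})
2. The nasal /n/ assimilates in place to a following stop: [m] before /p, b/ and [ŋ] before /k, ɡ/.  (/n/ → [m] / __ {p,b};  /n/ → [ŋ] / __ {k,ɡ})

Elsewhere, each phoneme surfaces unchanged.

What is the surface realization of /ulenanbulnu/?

/u/ (word-initial): no rule targets it → [u].
/l/ — between /u/ and /e/; rule 1 does not apply here → [l].
/e/ (between /l/ and /n/): no rule targets it → [e].
/n/ (between /e/ and /a/) is in the target of rule 2 but the environment (before a labial or velar stop) is not met → [n].
/a/ (between /n/ and /n/): no rule targets it → [a].
/n/ meets the environment for rule 2 (before a labial or velar stop) → [m].
/b/ (between /n/ and /u/): no rule targets it → [b].
/u/ — not in any rule's target class → [u].
/l/ (between /u/ and /n/): word-finally or immediately before a consonant, so rule 1 applies → [ɫ].
/n/ (between /l/ and /u/) is in the target of rule 2 but the environment (before a labial or velar stop) is not met → [n].
/u/ stays [u].

[ulenambuɫnu]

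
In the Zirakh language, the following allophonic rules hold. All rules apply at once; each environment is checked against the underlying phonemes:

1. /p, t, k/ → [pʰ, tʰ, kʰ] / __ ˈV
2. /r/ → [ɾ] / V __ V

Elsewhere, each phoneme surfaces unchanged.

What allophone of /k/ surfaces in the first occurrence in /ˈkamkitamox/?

Rule 1 applies to /k/ (word-initial: immediately before a stressed vowel) → [kʰ].

[kʰ]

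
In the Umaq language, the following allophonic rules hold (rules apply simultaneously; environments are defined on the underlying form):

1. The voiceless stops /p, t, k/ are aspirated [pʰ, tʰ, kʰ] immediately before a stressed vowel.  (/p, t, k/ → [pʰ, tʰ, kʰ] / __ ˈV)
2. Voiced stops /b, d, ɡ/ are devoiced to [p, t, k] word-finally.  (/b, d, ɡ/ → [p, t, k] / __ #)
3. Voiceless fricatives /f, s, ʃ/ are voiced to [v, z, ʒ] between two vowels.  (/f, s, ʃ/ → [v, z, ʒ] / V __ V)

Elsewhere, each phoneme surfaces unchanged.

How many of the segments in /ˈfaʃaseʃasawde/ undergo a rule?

4

Segments that undergo a rule: /ʃ/ → [ʒ] (rule 3); /s/ → [z] (rule 3); /ʃ/ → [ʒ] (rule 3); /s/ → [z] (rule 3).
All other segments surface unchanged.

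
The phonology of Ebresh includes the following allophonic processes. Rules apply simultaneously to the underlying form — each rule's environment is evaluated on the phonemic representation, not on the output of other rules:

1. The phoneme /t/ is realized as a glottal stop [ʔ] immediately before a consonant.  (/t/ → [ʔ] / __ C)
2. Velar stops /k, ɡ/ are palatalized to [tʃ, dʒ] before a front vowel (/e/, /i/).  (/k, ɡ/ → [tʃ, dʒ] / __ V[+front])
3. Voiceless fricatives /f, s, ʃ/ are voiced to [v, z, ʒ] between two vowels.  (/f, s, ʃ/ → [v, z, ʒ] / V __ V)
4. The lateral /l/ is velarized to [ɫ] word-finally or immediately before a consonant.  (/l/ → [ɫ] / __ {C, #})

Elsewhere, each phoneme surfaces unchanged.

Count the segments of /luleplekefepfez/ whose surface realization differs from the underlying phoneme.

Segments that undergo a rule: /k/ → [tʃ] (rule 2); /f/ → [v] (rule 3).
All other segments surface unchanged.

2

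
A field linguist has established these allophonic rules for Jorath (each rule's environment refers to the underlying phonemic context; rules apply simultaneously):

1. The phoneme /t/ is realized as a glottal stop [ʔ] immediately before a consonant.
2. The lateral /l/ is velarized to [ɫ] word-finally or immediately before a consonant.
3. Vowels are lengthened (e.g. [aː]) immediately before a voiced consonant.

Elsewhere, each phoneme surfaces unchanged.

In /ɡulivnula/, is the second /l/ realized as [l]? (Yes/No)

/l/ — between /u/ and /a/; rule 2 does not apply here → [l].
The actual realization is [l], which matches [l].

Yes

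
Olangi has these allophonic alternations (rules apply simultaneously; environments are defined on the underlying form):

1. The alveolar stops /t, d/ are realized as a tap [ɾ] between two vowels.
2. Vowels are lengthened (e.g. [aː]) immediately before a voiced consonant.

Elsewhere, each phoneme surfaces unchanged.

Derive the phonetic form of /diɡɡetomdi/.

[diːɡɡeɾoːmdi]

/d/ (word-initial) is in the target of rule 1 but the environment (between two vowels) is not met → [d].
/i/ meets the environment for rule 2 (before a voiced consonant) → [iː].
/e/ (between /ɡ/ and /t/): rule 2 targets it, but not before a voiced consonant → unchanged [e].
/t/ (between /e/ and /o/): between two vowels, so rule 1 applies → [ɾ].
/o/ (between /t/ and /m/) occurs before a voiced consonant → [oː] by rule 2.
/d/ (between /m/ and /i/) is in the target of rule 1 but the environment (between two vowels) is not met → [d].
/i/ (word-final) fails the environment for rule 2, so it stays [i].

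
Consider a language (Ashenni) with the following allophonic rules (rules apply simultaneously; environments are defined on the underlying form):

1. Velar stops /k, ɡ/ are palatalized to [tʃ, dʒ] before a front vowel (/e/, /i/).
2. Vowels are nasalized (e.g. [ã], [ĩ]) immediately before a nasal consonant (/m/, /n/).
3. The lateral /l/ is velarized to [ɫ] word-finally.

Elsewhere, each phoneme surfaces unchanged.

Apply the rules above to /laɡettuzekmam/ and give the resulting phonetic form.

[ladʒettuzekmãm]

/l/ (word-initial): rule 3 targets it, but not word-finally → unchanged [l].
/a/ (between /l/ and /ɡ/) fails the environment for rule 2, so it stays [a].
/ɡ/ — between /a/ and /e/, before a front vowel — surfaces as [dʒ] (rule 1).
/e/ (between /ɡ/ and /t/) is in the target of rule 2 but the environment (before a nasal consonant) is not met → [e].
/t/ (between /e/ and /t/) is unaffected → [t].
/t/ (between /t/ and /u/) is unaffected → [t].
/u/ (between /t/ and /z/) fails the environment for rule 2, so it stays [u].
/z/ (between /u/ and /e/): no rule targets it → [z].
/e/ (between /z/ and /k/) fails the environment for rule 2, so it stays [e].
/k/ (between /e/ and /m/): rule 1 targets it, but not before a front vowel → unchanged [k].
/m/ (between /k/ and /a/): no rule targets it → [m].
/a/ (between /m/ and /m/) occurs before a nasal consonant → [ã] by rule 2.
/m/ (word-final): no rule targets it → [m].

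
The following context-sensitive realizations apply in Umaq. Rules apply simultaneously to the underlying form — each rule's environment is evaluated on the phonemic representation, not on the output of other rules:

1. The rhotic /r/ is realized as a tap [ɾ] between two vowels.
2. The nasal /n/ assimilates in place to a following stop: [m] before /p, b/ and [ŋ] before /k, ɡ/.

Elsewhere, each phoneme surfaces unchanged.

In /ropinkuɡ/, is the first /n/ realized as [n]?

No

/n/ meets the environment for rule 2 (before a labial or velar stop) → [ŋ].
The actual realization is [ŋ], not [n].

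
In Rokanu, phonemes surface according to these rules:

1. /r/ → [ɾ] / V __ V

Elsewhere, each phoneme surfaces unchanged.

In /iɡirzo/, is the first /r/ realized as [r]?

Yes

/r/ (between /i/ and /z/) fails the environment for rule 1, so it stays [r].
The actual realization is [r], which matches [r].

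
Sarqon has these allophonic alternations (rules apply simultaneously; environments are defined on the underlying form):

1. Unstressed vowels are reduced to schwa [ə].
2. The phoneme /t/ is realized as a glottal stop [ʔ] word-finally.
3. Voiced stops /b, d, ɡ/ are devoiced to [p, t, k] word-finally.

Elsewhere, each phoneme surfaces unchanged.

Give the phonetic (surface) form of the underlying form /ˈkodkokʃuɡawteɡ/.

[ˈkodkəkʃəɡəwtək]

/k/ (word-initial) is unaffected → [k].
/o/ (between /k/ and /d/): rule 1 targets it, but not in an unstressed syllable → unchanged [o].
/d/ (between /o/ and /k/) fails the environment for rule 3, so it stays [d].
/k/ stays [k].
Rule 1 applies to /o/ (between /k/ and /k/: in an unstressed syllable) → [ə].
/k/ — not in any rule's target class → [k].
/ʃ/ stays [ʃ].
/u/ (between /ʃ/ and /ɡ/): in an unstressed syllable, so rule 1 applies → [ə].
/ɡ/ (between /u/ and /a/) fails the environment for rule 3, so it stays [ɡ].
/a/ — between /ɡ/ and /w/, in an unstressed syllable — surfaces as [ə] (rule 1).
/w/ — not in any rule's target class → [w].
/t/ (between /w/ and /e/) fails the environment for rule 2, so it stays [t].
/e/ — between /t/ and /ɡ/, in an unstressed syllable — surfaces as [ə] (rule 1).
Rule 3 applies to /ɡ/ (word-final: word-finally) → [k].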